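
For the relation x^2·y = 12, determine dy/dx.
Take d/dx of both sides. Since y is implicitly a function of x, the chain rule attaches a y' = dy/dx factor whenever we differentiate through y.

Set F(x, y) = (left side) − (right side), so the curve is F = 0. Differentiating each term of F:
  d/dx[x^2y] = x^2·y' + 2xy
  d/dx[-12] = 0

Collecting, the y'-free part is the partial derivative in x and the y' coefficient is the partial derivative in y:
  ∂F/∂x = 2xy
  ∂F/∂y = x^2

so d/dx[F(x, y(x))] = ∂F/∂x + (∂F/∂y)·y' = 0. Rearranging,
  dy/dx = -(∂F/∂x)/(∂F/∂y) = -(2xy)/(x^2) = -2y/x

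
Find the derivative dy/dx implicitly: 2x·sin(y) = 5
Apply d/dx to both sides, remembering that y depends on x. Each occurrence of y therefore brings in a y' = dy/dx via the chain rule.

With F(x, y) equal to the left-hand side minus the right, differentiate F term by term:
  d/dx[2x·sin(y)] = 2x·y'·cos(y) + 2sin(y)
  d/dx[-5] = 0
Adding these up, d/dx[F] = 0 becomes
  (2sin(y)) + (2x·cos(y))·y' = 0,
so isolating y',
  dy/dx = -(2sin(y))/(2x·cos(y)) = -tan(y)/x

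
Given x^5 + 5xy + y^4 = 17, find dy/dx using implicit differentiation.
Apply d/dx to both sides, remembering that y depends on x. Each occurrence of y therefore brings in a y' = dy/dx via the chain rule.

With F(x, y) equal to the left-hand side minus the right, differentiate F term by term:
  d/dx[x^5] = 5x^4
  d/dx[5xy] = 5x·y' + 5y
  d/dx[y^4] = 4y^3·y'
  d/dx[-17] = 0
Adding these up, d/dx[F] = 0 becomes
  (5x^4 + 5y) + (5x + 4y^3)·y' = 0,
so isolating y',
  dy/dx = -(5x^4 + 5y)/(5x + 4y^3) = 5(-x^4 - y)/(5x + 4y^3)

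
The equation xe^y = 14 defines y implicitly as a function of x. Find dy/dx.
Apply d/dx to both sides, remembering that y depends on x. Each occurrence of y therefore brings in a y' = dy/dx via the chain rule.

With F(x, y) equal to the left-hand side minus the right, differentiate F term by term:
  d/dx[x·e^(y)] = x·y'·e^(y) + e^(y)
  d/dx[-14] = 0
Adding these up, d/dx[F] = 0 becomes
  (e^(y)) + (x·e^(y))·y' = 0,
so isolating y',
  dy/dx = -(e^(y))/(x·e^(y)) = -1/x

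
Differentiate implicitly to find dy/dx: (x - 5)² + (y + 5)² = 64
Differentiate the relation implicitly: treat y = y(x) and apply the chain rule, so every y-derivative picks up a y' = dy/dx factor.

With everything moved to the left-hand side, differentiate term by term:
  d/dx[(x - 5)^2] = 2x - 10
  d/dx[(y + 5)^2] = 2·y'(y + 5)
  d/dx[-64] = 0

Separating the contributions that come from x directly and those that come through y:
  without y':      2x - 10
  multiplying y':  2y + 10

so (2x - 10) + (2y + 10)·y' = 0, and therefore
  dy/dx = -(2x - 10)/(2y + 10) = (5 - x)/(y + 5)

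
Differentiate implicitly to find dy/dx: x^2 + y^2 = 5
Take d/dx of both sides. Since y is implicitly a function of x, the chain rule attaches a y' = dy/dx factor whenever we differentiate through y.

Set F(x, y) = (left side) − (right side), so the curve is F = 0. Differentiating each term of F:
  d/dx[x^2] = 2x
  d/dx[y^2] = 2y·y'
  d/dx[-5] = 0

Collecting, the y'-free part is the partial derivative in x and the y' coefficient is the partial derivative in y:
  ∂F/∂x = 2x
  ∂F/∂y = 2y

so d/dx[F(x, y(x))] = ∂F/∂x + (∂F/∂y)·y' = 0. Rearranging,
  dy/dx = -(∂F/∂x)/(∂F/∂y) = -(2x)/(2y) = -x/y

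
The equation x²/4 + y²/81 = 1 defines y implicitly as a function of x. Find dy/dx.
Differentiate both sides with respect to x, treating y as y(x). By the chain rule, any term containing y contributes a factor of y' = dy/dx when we differentiate it.

Move every term to one side and write the relation as F(x, y) = 0. Term by term,
  d/dx[x^2/4] = x/2
  d/dx[y^2/81] = 2y·y'/81
  d/dx[-1] = 0

The pieces without y' make up ∂F/∂x and the coefficient of y' is ∂F/∂y:
  ∂F/∂x = x/2,
  ∂F/∂y = 2y/81.

Since d/dx[F] = ∂F/∂x + (∂F/∂y)·y' = 0, solve for y':
  (∂F/∂y)·y' = -∂F/∂x
  dy/dx = -(∂F/∂x)/(∂F/∂y) = -(x/2)/(2y/81) = -81x/(4y)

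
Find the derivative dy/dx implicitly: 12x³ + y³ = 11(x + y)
Differentiate both sides with respect to x, treating y as y(x). By the chain rule, any term containing y contributes a factor of y' = dy/dx when we differentiate it.

Move every term to one side and write the relation as F(x, y) = 0. Term by term,
  d/dx[12x^3] = 36x^2
  d/dx[-11x] = -11
  d/dx[y^3] = 3y^2·y'
  d/dx[-11y] = -11·y'

The pieces without y' make up ∂F/∂x and the coefficient of y' is ∂F/∂y:
  ∂F/∂x = 36x^2 - 11,
  ∂F/∂y = 3y^2 - 11.

Since d/dx[F] = ∂F/∂x + (∂F/∂y)·y' = 0, solve for y':
  (∂F/∂y)·y' = -∂F/∂x
  dy/dx = -(∂F/∂x)/(∂F/∂y) = -(36x^2 - 11)/(3y^2 - 11) = (11 - 36x^2)/(3y^2 - 11)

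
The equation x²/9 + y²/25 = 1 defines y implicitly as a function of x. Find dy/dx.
Differentiate both sides with respect to x, treating y as y(x). By the chain rule, any term containing y contributes a factor of y' = dy/dx when we differentiate it.

Move every term to one side and write the relation as F(x, y) = 0. Term by term,
  d/dx[x^2/9] = 2x/9
  d/dx[y^2/25] = 2y·y'/25
  d/dx[-1] = 0

The pieces without y' make up ∂F/∂x and the coefficient of y' is ∂F/∂y:
  ∂F/∂x = 2x/9,
  ∂F/∂y = 2y/25.

Since d/dx[F] = ∂F/∂x + (∂F/∂y)·y' = 0, solve for y':
  (∂F/∂y)·y' = -∂F/∂x
  dy/dx = -(∂F/∂x)/(∂F/∂y) = -(2x/9)/(2y/25) = -25x/(9y)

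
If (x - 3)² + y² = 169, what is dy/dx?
Differentiate both sides with respect to x, treating y as y(x). By the chain rule, any term containing y contributes a factor of y' = dy/dx when we differentiate it.

Move every term to one side and write the relation as F(x, y) = 0. Term by term,
  d/dx[y^2] = 2y·y'
  d/dx[(x - 3)^2] = 2x - 6
  d/dx[-169] = 0

The pieces without y' make up ∂F/∂x and the coefficient of y' is ∂F/∂y:
  ∂F/∂x = 2x - 6,
  ∂F/∂y = 2y.

Since d/dx[F] = ∂F/∂x + (∂F/∂y)·y' = 0, solve for y':
  (∂F/∂y)·y' = -∂F/∂x
  dy/dx = -(∂F/∂x)/(∂F/∂y) = -(2x - 6)/(2y) = (3 - x)/y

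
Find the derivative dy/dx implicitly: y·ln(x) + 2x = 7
Apply d/dx to both sides, remembering that y depends on x. Each occurrence of y therefore brings in a y' = dy/dx via the chain rule.

With F(x, y) equal to the left-hand side minus the right, differentiate F term by term:
  d/dx[2x] = 2
  d/dx[y·ln(x)] = y'·ln(x) + y/x
  d/dx[-7] = 0
Adding these up, d/dx[F] = 0 becomes
  (2 + y/x) + (ln(x))·y' = 0,
so isolating y',
  dy/dx = -(2 + y/x)/(ln(x))
        = -((2x + y)/x)/(ln(x)) = (-2x - y)/(x·ln(x))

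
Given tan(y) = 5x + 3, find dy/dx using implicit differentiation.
Apply d/dx to both sides, remembering that y depends on x. Each occurrence of y therefore brings in a y' = dy/dx via the chain rule.

With F(x, y) equal to the left-hand side minus the right, differentiate F term by term:
  d/dx[-5x] = -5
  d/dx[tan(y)] = y'(tan(y)^2 + 1)
  d/dx[-3] = 0
Adding these up, d/dx[F] = 0 becomes
  (-5) + (tan(y)^2 + 1)·y' = 0,
so isolating y',
  dy/dx = -(-5)/(tan(y)^2 + 1) = 5cos(y)^2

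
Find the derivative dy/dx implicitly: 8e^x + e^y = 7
Differentiate the relation implicitly: treat y = y(x) and apply the chain rule, so every y-derivative picks up a y' = dy/dx factor.

With everything moved to the left-hand side, differentiate term by term:
  d/dx[8e^(x)] = 8e^(x)
  d/dx[e^(y)] = y'·e^(y)
  d/dx[-7] = 0

Separating the contributions that come from x directly and those that come through y:
  without y':      8e^(x)
  multiplying y':  e^(y)

so (8e^(x)) + (e^(y))·y' = 0, and therefore
  dy/dx = -(8e^(x))/(e^(y)) = -8e^(x - y)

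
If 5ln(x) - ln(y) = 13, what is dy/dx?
Differentiate both sides with respect to x, treating y as y(x). By the chain rule, any term containing y contributes a factor of y' = dy/dx when we differentiate it.

Move every term to one side and write the relation as F(x, y) = 0. Term by term,
  d/dx[5ln(x)] = 5/x
  d/dx[-ln(y)] = -y'/y
  d/dx[-13] = 0

The pieces without y' make up ∂F/∂x and the coefficient of y' is ∂F/∂y:
  ∂F/∂x = 5/x,
  ∂F/∂y = -1/y.

Since d/dx[F] = ∂F/∂x + (∂F/∂y)·y' = 0, solve for y':
  (∂F/∂y)·y' = -∂F/∂x
  dy/dx = -(∂F/∂x)/(∂F/∂y) = -(5/x)/(-1/y) = 5y/x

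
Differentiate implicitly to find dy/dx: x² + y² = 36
Take d/dx of both sides. Since y is implicitly a function of x, the chain rule attaches a y' = dy/dx factor whenever we differentiate through y.

Set F(x, y) = (left side) − (right side), so the curve is F = 0. Differentiating each term of F:
  d/dx[x^2] = 2x
  d/dx[y^2] = 2y·y'
  d/dx[-36] = 0

Collecting, the y'-free part is the partial derivative in x and the y' coefficient is the partial derivative in y:
  ∂F/∂x = 2x
  ∂F/∂y = 2y

so d/dx[F(x, y(x))] = ∂F/∂x + (∂F/∂y)·y' = 0. Rearranging,
  dy/dx = -(∂F/∂x)/(∂F/∂y) = -(2x)/(2y) = -x/y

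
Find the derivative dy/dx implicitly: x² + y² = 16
Differentiate both sides with respect to x, treating y as y(x). By the chain rule, any term containing y contributes a factor of y' = dy/dx when we differentiate it.

Move every term to one side and write the relation as F(x, y) = 0. Term by term,
  d/dx[x^2] = 2x
  d/dx[y^2] = 2y·y'
  d/dx[-16] = 0

The pieces without y' make up ∂F/∂x and the coefficient of y' is ∂F/∂y:
  ∂F/∂x = 2x,
  ∂F/∂y = 2y.

Since d/dx[F] = ∂F/∂x + (∂F/∂y)·y' = 0, solve for y':
  (∂F/∂y)·y' = -∂F/∂x
  dy/dx = -(∂F/∂x)/(∂F/∂y) = -(2x)/(2y) = -x/y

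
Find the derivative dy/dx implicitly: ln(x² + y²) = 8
Take d/dx of both sides. Since y is implicitly a function of x, the chain rule attaches a y' = dy/dx factor whenever we differentiate through y.

Set F(x, y) = (left side) − (right side), so the curve is F = 0. Differentiating each term of F:
  d/dx[ln(x^2 + y^2)] = (2x + 2y·y')/(x^2 + y^2)
  d/dx[-8] = 0

Collecting, the y'-free part is the partial derivative in x and the y' coefficient is the partial derivative in y:
  ∂F/∂x = 2x/(x^2 + y^2)
  ∂F/∂y = 2y/(x^2 + y^2)

so d/dx[F(x, y(x))] = ∂F/∂x + (∂F/∂y)·y' = 0. Rearranging,
  dy/dx = -(∂F/∂x)/(∂F/∂y) = -(2x/(x^2 + y^2))/(2y/(x^2 + y^2)) = -x/y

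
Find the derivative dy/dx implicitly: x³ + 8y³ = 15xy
Differentiate both sides with respect to x, treating y as y(x). By the chain rule, any term containing y contributes a factor of y' = dy/dx when we differentiate it.

Move every term to one side and write the relation as F(x, y) = 0. Term by term,
  d/dx[x^3] = 3x^2
  d/dx[-15xy] = -15x·y' - 15y
  d/dx[8y^3] = 24y^2·y'

The pieces without y' make up ∂F/∂x and the coefficient of y' is ∂F/∂y:
  ∂F/∂x = 3x^2 - 15y,
  ∂F/∂y = -15x + 24y^2.

Since d/dx[F] = ∂F/∂x + (∂F/∂y)·y' = 0, solve for y':
  (∂F/∂y)·y' = -∂F/∂x
  dy/dx = -(∂F/∂x)/(∂F/∂y) = -(3x^2 - 15y)/(-15x + 24y^2) = (x^2 - 5y)/(5x - 8y^2)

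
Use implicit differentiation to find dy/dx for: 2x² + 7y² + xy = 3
Apply d/dx to both sides, remembering that y depends on x. Each occurrence of y therefore brings in a y' = dy/dx via the chain rule.

With F(x, y) equal to the left-hand side minus the right, differentiate F term by term:
  d/dx[2x^2] = 4x
  d/dx[xy] = x·y' + y
  d/dx[7y^2] = 14y·y'
  d/dx[-3] = 0
Adding these up, d/dx[F] = 0 becomes
  (4x + y) + (x + 14y)·y' = 0,
so isolating y',
  dy/dx = -(4x + y)/(x + 14y) = (-4x - y)/(x + 14y)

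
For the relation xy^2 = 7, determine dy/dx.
Apply d/dx to both sides, remembering that y depends on x. Each occurrence of y therefore brings in a y' = dy/dx via the chain rule.

With F(x, y) equal to the left-hand side minus the right, differentiate F term by term:
  d/dx[xy^2] = 2xy·y' + y^2
  d/dx[-7] = 0
Adding these up, d/dx[F] = 0 becomes
  (y^2) + (2xy)·y' = 0,
so isolating y',
  dy/dx = -(y^2)/(2xy) = -y/(2x)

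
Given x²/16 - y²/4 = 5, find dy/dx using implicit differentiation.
Apply d/dx to both sides, remembering that y depends on x. Each occurrence of y therefore brings in a y' = dy/dx via the chain rule.

With F(x, y) equal to the left-hand side minus the right, differentiate F term by term:
  d/dx[x^2/16] = x/8
  d/dx[-y^2/4] = -y·y'/2
  d/dx[-5] = 0
Adding these up, d/dx[F] = 0 becomes
  (x/8) + (-y/2)·y' = 0,
so isolating y',
  dy/dx = -(x/8)/(-y/2) = x/(4y)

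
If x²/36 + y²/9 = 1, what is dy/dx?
Differentiate the relation implicitly: treat y = y(x) and apply the chain rule, so every y-derivative picks up a y' = dy/dx factor.

With everything moved to the left-hand side, differentiate term by term:
  d/dx[x^2/36] = x/18
  d/dx[y^2/9] = 2y·y'/9
  d/dx[-1] = 0

Separating the contributions that come from x directly and those that come through y:
  without y':      x/18
  multiplying y':  2y/9

so (x/18) + (2y/9)·y' = 0, and therefore
  dy/dx = -(x/18)/(2y/9) = -x/(4y)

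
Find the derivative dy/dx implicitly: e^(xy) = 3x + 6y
Apply d/dx to both sides, remembering that y depends on x. Each occurrence of y therefore brings in a y' = dy/dx via the chain rule.

With F(x, y) equal to the left-hand side minus the right, differentiate F term by term:
  d/dx[-3x] = -3
  d/dx[-6y] = -6·y'
  d/dx[e^(xy)] = (x·y' + y)·e^(xy)
Adding these up, d/dx[F] = 0 becomes
  (y·e^(xy) - 3) + (x·e^(xy) - 6)·y' = 0,
so isolating y',
  dy/dx = -(y·e^(xy) - 3)/(x·e^(xy) - 6) = (-y·e^(xy) + 3)/(x·e^(xy) - 6)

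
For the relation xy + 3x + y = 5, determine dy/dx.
Differentiate the relation implicitly: treat y = y(x) and apply the chain rule, so every y-derivative picks up a y' = dy/dx factor.

With everything moved to the left-hand side, differentiate term by term:
  d/dx[xy] = x·y' + y
  d/dx[3x] = 3
  d/dx[y] = y'
  d/dx[-5] = 0

Separating the contributions that come from x directly and those that come through y:
  without y':      y + 3
  multiplying y':  x + 1

so (y + 3) + (x + 1)·y' = 0, and therefore
  dy/dx = -(y + 3)/(x + 1) = (-y - 3)/(x + 1)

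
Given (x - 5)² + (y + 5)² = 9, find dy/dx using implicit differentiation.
Differentiate the relation implicitly: treat y = y(x) and apply the chain rule, so every y-derivative picks up a y' = dy/dx factor.

With everything moved to the left-hand side, differentiate term by term:
  d/dx[(x - 5)^2] = 2x - 10
  d/dx[(y + 5)^2] = 2·y'(y + 5)
  d/dx[-9] = 0

Separating the contributions that come from x directly and those that come through y:
  without y':      2x - 10
  multiplying y':  2y + 10

so (2x - 10) + (2y + 10)·y' = 0, and therefore
  dy/dx = -(2x - 10)/(2y + 10) = (5 - x)/(y + 5)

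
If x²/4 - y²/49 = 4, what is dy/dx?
Differentiate the relation implicitly: treat y = y(x) and apply the chain rule, so every y-derivative picks up a y' = dy/dx factor.

With everything moved to the left-hand side, differentiate term by term:
  d/dx[x^2/4] = x/2
  d/dx[-y^2/49] = -2y·y'/49
  d/dx[-4] = 0

Separating the contributions that come from x directly and those that come through y:
  without y':      x/2
  multiplying y':  -2y/49

so (x/2) + (-2y/49)·y' = 0, and therefore
  dy/dx = -(x/2)/(-2y/49) = 49x/(4y)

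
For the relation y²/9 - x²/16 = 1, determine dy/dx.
Apply d/dx to both sides, remembering that y depends on x. Each occurrence of y therefore brings in a y' = dy/dx via the chain rule.

With F(x, y) equal to the left-hand side minus the right, differentiate F term by term:
  d/dx[-x^2/16] = -x/8
  d/dx[y^2/9] = 2y·y'/9
  d/dx[-1] = 0
Adding these up, d/dx[F] = 0 becomes
  (-x/8) + (2y/9)·y' = 0,
so isolating y',
  dy/dx = -(-x/8)/(2y/9) = 9x/(16y)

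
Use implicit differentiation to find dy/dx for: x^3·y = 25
Take d/dx of both sides. Since y is implicitly a function of x, the chain rule attaches a y' = dy/dx factor whenever we differentiate through y.

Set F(x, y) = (left side) − (right side), so the curve is F = 0. Differentiating each term of F:
  d/dx[x^3y] = x^3·y' + 3x^2y
  d/dx[-25] = 0

Collecting, the y'-free part is the partial derivative in x and the y' coefficient is the partial derivative in y:
  ∂F/∂x = 3x^2y
  ∂F/∂y = x^3

so d/dx[F(x, y(x))] = ∂F/∂x + (∂F/∂y)·y' = 0. Rearranging,
  dy/dx = -(∂F/∂x)/(∂F/∂y) = -(3x^2y)/(x^3) = -3y/x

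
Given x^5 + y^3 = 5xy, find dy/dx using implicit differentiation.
Differentiate both sides with respect to x, treating y as y(x). By the chain rule, any term containing y contributes a factor of y' = dy/dx when we differentiate it.

Move every term to one side and write the relation as F(x, y) = 0. Term by term,
  d/dx[x^5] = 5x^4
  d/dx[-5xy] = -5x·y' - 5y
  d/dx[y^3] = 3y^2·y'

The pieces without y' make up ∂F/∂x and the coefficient of y' is ∂F/∂y:
  ∂F/∂x = 5x^4 - 5y,
  ∂F/∂y = -5x + 3y^2.

Since d/dx[F] = ∂F/∂x + (∂F/∂y)·y' = 0, solve for y':
  (∂F/∂y)·y' = -∂F/∂x
  dy/dx = -(∂F/∂x)/(∂F/∂y) = -(5x^4 - 5y)/(-5x + 3y^2) = 5(x^4 - y)/(5x - 3y^2)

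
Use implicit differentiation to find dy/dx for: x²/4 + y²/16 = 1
Take d/dx of both sides. Since y is implicitly a function of x, the chain rule attaches a y' = dy/dx factor whenever we differentiate through y.

Set F(x, y) = (left side) − (right side), so the curve is F = 0. Differentiating each term of F:
  d/dx[x^2/4] = x/2
  d/dx[y^2/16] = y·y'/8
  d/dx[-1] = 0

Collecting, the y'-free part is the partial derivative in x and the y' coefficient is the partial derivative in y:
  ∂F/∂x = x/2
  ∂F/∂y = y/8

so d/dx[F(x, y(x))] = ∂F/∂x + (∂F/∂y)·y' = 0. Rearranging,
  dy/dx = -(∂F/∂x)/(∂F/∂y) = -(x/2)/(y/8) = -4x/y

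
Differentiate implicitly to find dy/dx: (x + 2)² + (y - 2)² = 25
Apply d/dx to both sides, remembering that y depends on x. Each occurrence of y therefore brings in a y' = dy/dx via the chain rule.

With F(x, y) equal to the left-hand side minus the right, differentiate F term by term:
  d/dx[(x + 2)^2] = 2x + 4
  d/dx[(y - 2)^2] = 2·y'(y - 2)
  d/dx[-25] = 0
Adding these up, d/dx[F] = 0 becomes
  (2x + 4) + (2y - 4)·y' = 0,
so isolating y',
  dy/dx = -(2x + 4)/(2y - 4) = (-x - 2)/(y - 2)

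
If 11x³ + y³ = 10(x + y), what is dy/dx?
Differentiate both sides with respect to x, treating y as y(x). By the chain rule, any term containing y contributes a factor of y' = dy/dx when we differentiate it.

Move every term to one side and write the relation as F(x, y) = 0. Term by term,
  d/dx[11x^3] = 33x^2
  d/dx[-10x] = -10
  d/dx[y^3] = 3y^2·y'
  d/dx[-10y] = -10·y'

The pieces without y' make up ∂F/∂x and the coefficient of y' is ∂F/∂y:
  ∂F/∂x = 33x^2 - 10,
  ∂F/∂y = 3y^2 - 10.

Since d/dx[F] = ∂F/∂x + (∂F/∂y)·y' = 0, solve for y':
  (∂F/∂y)·y' = -∂F/∂x
  dy/dx = -(∂F/∂x)/(∂F/∂y) = -(33x^2 - 10)/(3y^2 - 10) = (10 - 33x^2)/(3y^2 - 10)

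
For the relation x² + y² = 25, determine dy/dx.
Take d/dx of both sides. Since y is implicitly a function of x, the chain rule attaches a y' = dy/dx factor whenever we differentiate through y.

Set F(x, y) = (left side) − (right side), so the curve is F = 0. Differentiating each term of F:
  d/dx[x^2] = 2x
  d/dx[y^2] = 2y·y'
  d/dx[-25] = 0

Collecting, the y'-free part is the partial derivative in x and the y' coefficient is the partial derivative in y:
  ∂F/∂x = 2x
  ∂F/∂y = 2y

so d/dx[F(x, y(x))] = ∂F/∂x + (∂F/∂y)·y' = 0. Rearranging,
  dy/dx = -(∂F/∂x)/(∂F/∂y) = -(2x)/(2y) = -x/y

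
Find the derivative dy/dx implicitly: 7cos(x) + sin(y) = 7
Differentiate the relation implicitly: treat y = y(x) and apply the chain rule, so every y-derivative picks up a y' = dy/dx factor.

With everything moved to the left-hand side, differentiate term by term:
  d/dx[sin(y)] = y'·cos(y)
  d/dx[7cos(x)] = -7sin(x)
  d/dx[-7] = 0

Separating the contributions that come from x directly and those that come through y:
  without y':      -7sin(x)
  multiplying y':  cos(y)

so (-7sin(x)) + (cos(y))·y' = 0, and therefore
  dy/dx = -(-7sin(x))/(cos(y)) = 7sin(x)/cos(y)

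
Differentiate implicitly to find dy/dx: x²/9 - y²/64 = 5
Take d/dx of both sides. Since y is implicitly a function of x, the chain rule attaches a y' = dy/dx factor whenever we differentiate through y.

Set F(x, y) = (left side) − (right side), so the curve is F = 0. Differentiating each term of F:
  d/dx[x^2/9] = 2x/9
  d/dx[-y^2/64] = -y·y'/32
  d/dx[-5] = 0

Collecting, the y'-free part is the partial derivative in x and the y' coefficient is the partial derivative in y:
  ∂F/∂x = 2x/9
  ∂F/∂y = -y/32

so d/dx[F(x, y(x))] = ∂F/∂x + (∂F/∂y)·y' = 0. Rearranging,
  dy/dx = -(∂F/∂x)/(∂F/∂y) = -(2x/9)/(-y/32) = 64x/(9y)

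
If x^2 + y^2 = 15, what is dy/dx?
Take d/dx of both sides. Since y is implicitly a function of x, the chain rule attaches a y' = dy/dx factor whenever we differentiate through y.

Set F(x, y) = (left side) − (right side), so the curve is F = 0. Differentiating each term of F:
  d/dx[x^2] = 2x
  d/dx[y^2] = 2y·y'
  d/dx[-15] = 0

Collecting, the y'-free part is the partial derivative in x and the y' coefficient is the partial derivative in y:
  ∂F/∂x = 2x
  ∂F/∂y = 2y

so d/dx[F(x, y(x))] = ∂F/∂x + (∂F/∂y)·y' = 0. Rearranging,
  dy/dx = -(∂F/∂x)/(∂F/∂y) = -(2x)/(2y) = -x/y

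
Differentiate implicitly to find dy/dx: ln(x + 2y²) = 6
Apply d/dx to both sides, remembering that y depends on x. Each occurrence of y therefore brings in a y' = dy/dx via the chain rule.

With F(x, y) equal to the left-hand side minus the right, differentiate F term by term:
  d/dx[ln(x + 2y^2)] = (4y·y' + 1)/(x + 2y^2)
  d/dx[-6] = 0
Adding these up, d/dx[F] = 0 becomes
  (1/(x + 2y^2)) + (4y/(x + 2y^2))·y' = 0,
so isolating y',
  dy/dx = -(1/(x + 2y^2))/(4y/(x + 2y^2)) = -1/(4y)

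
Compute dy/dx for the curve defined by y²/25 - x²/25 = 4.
Differentiate the relation implicitly: treat y = y(x) and apply the chain rule, so every y-derivative picks up a y' = dy/dx factor.

With everything moved to the left-hand side, differentiate term by term:
  d/dx[-x^2/25] = -2x/25
  d/dx[y^2/25] = 2y·y'/25
  d/dx[-4] = 0

Separating the contributions that come from x directly and those that come through y:
  without y':      -2x/25
  multiplying y':  2y/25

so (-2x/25) + (2y/25)·y' = 0, and therefore
  dy/dx = -(-2x/25)/(2y/25) = x/y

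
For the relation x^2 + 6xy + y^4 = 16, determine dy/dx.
Apply d/dx to both sides, remembering that y depends on x. Each occurrence of y therefore brings in a y' = dy/dx via the chain rule.

With F(x, y) equal to the left-hand side minus the right, differentiate F term by term:
  d/dx[x^2] = 2x
  d/dx[6xy] = 6x·y' + 6y
  d/dx[y^4] = 4y^3·y'
  d/dx[-16] = 0
Adding these up, d/dx[F] = 0 becomes
  (2x + 6y) + (6x + 4y^3)·y' = 0,
so isolating y',
  dy/dx = -(2x + 6y)/(6x + 4y^3) = (-x - 3y)/(3x + 2y^3)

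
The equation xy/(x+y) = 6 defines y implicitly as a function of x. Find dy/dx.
Differentiate both sides with respect to x, treating y as y(x). By the chain rule, any term containing y contributes a factor of y' = dy/dx when we differentiate it.

Move every term to one side and write the relation as F(x, y) = 0. Term by term,
  d/dx[xy/(x + y)] = xy(-y' - 1)/(x + y)^2 + x·y'/(x + y) + y/(x + y)
  d/dx[-6] = 0

The pieces without y' make up ∂F/∂x and the coefficient of y' is ∂F/∂y:
  ∂F/∂x = -xy/(x + y)^2 + y/(x + y),
  ∂F/∂y = -xy/(x + y)^2 + x/(x + y).

Since d/dx[F] = ∂F/∂x + (∂F/∂y)·y' = 0, solve for y':
  (∂F/∂y)·y' = -∂F/∂x
  dy/dx = -(∂F/∂x)/(∂F/∂y) = -(-xy/(x + y)^2 + y/(x + y))/(-xy/(x + y)^2 + x/(x + y))
        = -(y^2/(x + y)^2)/(x^2/(x + y)^2) = -y^2/x^2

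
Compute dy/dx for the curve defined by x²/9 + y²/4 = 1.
Take d/dx of both sides. Since y is implicitly a function of x, the chain rule attaches a y' = dy/dx factor whenever we differentiate through y.

Set F(x, y) = (left side) − (right side), so the curve is F = 0. Differentiating each term of F:
  d/dx[x^2/9] = 2x/9
  d/dx[y^2/4] = y·y'/2
  d/dx[-1] = 0

Collecting, the y'-free part is the partial derivative in x and the y' coefficient is the partial derivative in y:
  ∂F/∂x = 2x/9
  ∂F/∂y = y/2

so d/dx[F(x, y(x))] = ∂F/∂x + (∂F/∂y)·y' = 0. Rearranging,
  dy/dx = -(∂F/∂x)/(∂F/∂y) = -(2x/9)/(y/2) = -4x/(9y)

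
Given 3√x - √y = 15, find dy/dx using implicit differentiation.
Apply d/dx to both sides, remembering that y depends on x. Each occurrence of y therefore brings in a y' = dy/dx via the chain rule.

With F(x, y) equal to the left-hand side minus the right, differentiate F term by term:
  d/dx[3√(x)] = 3/(2√(x))
  d/dx[-√(y)] = -y'/(2√(y))
  d/dx[-15] = 0
Adding these up, d/dx[F] = 0 becomes
  (3/(2√(x))) + (-1/(2√(y)))·y' = 0,
so isolating y',
  dy/dx = -(3/(2√(x)))/(-1/(2√(y))) = 3√(y)/√(x)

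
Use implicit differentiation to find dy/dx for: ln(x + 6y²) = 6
Take d/dx of both sides. Since y is implicitly a function of x, the chain rule attaches a y' = dy/dx factor whenever we differentiate through y.

Set F(x, y) = (left side) − (right side), so the curve is F = 0. Differentiating each term of F:
  d/dx[ln(x + 6y^2)] = (12y·y' + 1)/(x + 6y^2)
  d/dx[-6] = 0

Collecting, the y'-free part is the partial derivative in x and the y' coefficient is the partial derivative in y:
  ∂F/∂x = 1/(x + 6y^2)
  ∂F/∂y = 12y/(x + 6y^2)

so d/dx[F(x, y(x))] = ∂F/∂x + (∂F/∂y)·y' = 0. Rearranging,
  dy/dx = -(∂F/∂x)/(∂F/∂y) = -(1/(x + 6y^2))/(12y/(x + 6y^2)) = -1/(12y)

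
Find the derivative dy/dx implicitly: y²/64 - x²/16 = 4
Apply d/dx to both sides, remembering that y depends on x. Each occurrence of y therefore brings in a y' = dy/dx via the chain rule.

With F(x, y) equal to the left-hand side minus the right, differentiate F term by term:
  d/dx[-x^2/16] = -x/8
  d/dx[y^2/64] = y·y'/32
  d/dx[-4] = 0
Adding these up, d/dx[F] = 0 becomes
  (-x/8) + (y/32)·y' = 0,
so isolating y',
  dy/dx = -(-x/8)/(y/32) = 4x/y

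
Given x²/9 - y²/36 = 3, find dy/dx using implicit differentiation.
Apply d/dx to both sides, remembering that y depends on x. Each occurrence of y therefore brings in a y' = dy/dx via the chain rule.

With F(x, y) equal to the left-hand side minus the right, differentiate F term by term:
  d/dx[x^2/9] = 2x/9
  d/dx[-y^2/36] = -y·y'/18
  d/dx[-3] = 0
Adding these up, d/dx[F] = 0 becomes
  (2x/9) + (-y/18)·y' = 0,
so isolating y',
  dy/dx = -(2x/9)/(-y/18) = 4x/y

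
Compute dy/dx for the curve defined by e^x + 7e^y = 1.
Apply d/dx to both sides, remembering that y depends on x. Each occurrence of y therefore brings in a y' = dy/dx via the chain rule.

With F(x, y) equal to the left-hand side minus the right, differentiate F term by term:
  d/dx[e^(x)] = e^(x)
  d/dx[7e^(y)] = 7·y'·e^(y)
  d/dx[-1] = 0
Adding these up, d/dx[F] = 0 becomes
  (e^(x)) + (7e^(y))·y' = 0,
so isolating y',
  dy/dx = -(e^(x))/(7e^(y)) = -e^(x - y)/7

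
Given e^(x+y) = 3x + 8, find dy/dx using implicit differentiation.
Differentiate the relation implicitly: treat y = y(x) and apply the chain rule, so every y-derivative picks up a y' = dy/dx factor.

With everything moved to the left-hand side, differentiate term by term:
  d/dx[-3x] = -3
  d/dx[e^(x + y)] = (y' + 1)·e^(x + y)
  d/dx[-8] = 0

Separating the contributions that come from x directly and those that come through y:
  without y':      e^(x + y) - 3
  multiplying y':  e^(x + y)

so (e^(x + y) - 3) + (e^(x + y))·y' = 0, and therefore
  dy/dx = -(e^(x + y) - 3)/(e^(x + y)) = 3e^(-x - y) - 1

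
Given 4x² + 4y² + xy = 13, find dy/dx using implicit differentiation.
Take d/dx of both sides. Since y is implicitly a function of x, the chain rule attaches a y' = dy/dx factor whenever we differentiate through y.

Set F(x, y) = (left side) − (right side), so the curve is F = 0. Differentiating each term of F:
  d/dx[4x^2] = 8x
  d/dx[xy] = x·y' + y
  d/dx[4y^2] = 8y·y'
  d/dx[-13] = 0

Collecting, the y'-free part is the partial derivative in x and the y' coefficient is the partial derivative in y:
  ∂F/∂x = 8x + y
  ∂F/∂y = x + 8y

so d/dx[F(x, y(x))] = ∂F/∂x + (∂F/∂y)·y' = 0. Rearranging,
  dy/dx = -(∂F/∂x)/(∂F/∂y) = -(8x + y)/(x + 8y) = (-8x - y)/(x + 8y)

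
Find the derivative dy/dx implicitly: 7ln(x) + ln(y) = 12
Take d/dx of both sides. Since y is implicitly a function of x, the chain rule attaches a y' = dy/dx factor whenever we differentiate through y.

Set F(x, y) = (left side) − (right side), so the curve is F = 0. Differentiating each term of F:
  d/dx[7ln(x)] = 7/x
  d/dx[ln(y)] = y'/y
  d/dx[-12] = 0

Collecting, the y'-free part is the partial derivative in x and the y' coefficient is the partial derivative in y:
  ∂F/∂x = 7/x
  ∂F/∂y = 1/y

so d/dx[F(x, y(x))] = ∂F/∂x + (∂F/∂y)·y' = 0. Rearranging,
  dy/dx = -(∂F/∂x)/(∂F/∂y) = -(7/x)/(1/y) = -7y/x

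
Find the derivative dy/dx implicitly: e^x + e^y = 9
Differentiate the relation implicitly: treat y = y(x) and apply the chain rule, so every y-derivative picks up a y' = dy/dx factor.

With everything moved to the left-hand side, differentiate term by term:
  d/dx[e^(x)] = e^(x)
  d/dx[e^(y)] = y'·e^(y)
  d/dx[-9] = 0

Separating the contributions that come from x directly and those that come through y:
  without y':      e^(x)
  multiplying y':  e^(y)

so (e^(x)) + (e^(y))·y' = 0, and therefore
  dy/dx = -(e^(x))/(e^(y)) = -e^(x - y)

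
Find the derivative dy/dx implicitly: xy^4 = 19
Differentiate the relation implicitly: treat y = y(x) and apply the chain rule, so every y-derivative picks up a y' = dy/dx factor.

With everything moved to the left-hand side, differentiate term by term:
  d/dx[xy^4] = 4xy^3·y' + y^4
  d/dx[-19] = 0

Separating the contributions that come from x directly and those that come through y:
  without y':      y^4
  multiplying y':  4xy^3

so (y^4) + (4xy^3)·y' = 0, and therefore
  dy/dx = -(y^4)/(4xy^3) = -y/(4x)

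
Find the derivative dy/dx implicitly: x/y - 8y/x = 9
Apply d/dx to both sides, remembering that y depends on x. Each occurrence of y therefore brings in a y' = dy/dx via the chain rule.

With F(x, y) equal to the left-hand side minus the right, differentiate F term by term:
  d/dx[x/y] = -x·y'/y^2 + 1/y
  d/dx[-8y/x] = -8·y'/x + 8y/x^2
  d/dx[-9] = 0
Adding these up, d/dx[F] = 0 becomes
  (1/y + 8y/x^2) + (-x/y^2 - 8/x)·y' = 0,
so isolating y',
  dy/dx = -(1/y + 8y/x^2)/(-x/y^2 - 8/x)
        = -((x^2 + 8y^2)/(x^2y))/(-(x^2 + 8y^2)/(xy^2)) = y/x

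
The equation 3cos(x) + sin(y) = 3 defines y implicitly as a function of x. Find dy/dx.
Differentiate the relation implicitly: treat y = y(x) and apply the chain rule, so every y-derivative picks up a y' = dy/dx factor.

With everything moved to the left-hand side, differentiate term by term:
  d/dx[sin(y)] = y'·cos(y)
  d/dx[3cos(x)] = -3sin(x)
  d/dx[-3] = 0

Separating the contributions that come from x directly and those that come through y:
  without y':      -3sin(x)
  multiplying y':  cos(y)

so (-3sin(x)) + (cos(y))·y' = 0, and therefore
  dy/dx = -(-3sin(x))/(cos(y)) = 3sin(x)/cos(y)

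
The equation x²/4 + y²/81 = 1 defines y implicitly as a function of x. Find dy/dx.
Differentiate both sides with respect to x, treating y as y(x). By the chain rule, any term containing y contributes a factor of y' = dy/dx when we differentiate it.

Move every term to one side and write the relation as F(x, y) = 0. Term by term,
  d/dx[x^2/4] = x/2
  d/dx[y^2/81] = 2y·y'/81
  d/dx[-1] = 0

The pieces without y' make up ∂F/∂x and the coefficient of y' is ∂F/∂y:
  ∂F/∂x = x/2,
  ∂F/∂y = 2y/81.

Since d/dx[F] = ∂F/∂x + (∂F/∂y)·y' = 0, solve for y':
  (∂F/∂y)·y' = -∂F/∂x
  dy/dx = -(∂F/∂x)/(∂F/∂y) = -(x/2)/(2y/81) = -81x/(4y)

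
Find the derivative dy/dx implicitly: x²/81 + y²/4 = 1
Differentiate the relation implicitly: treat y = y(x) and apply the chain rule, so every y-derivative picks up a y' = dy/dx factor.

With everything moved to the left-hand side, differentiate term by term:
  d/dx[x^2/81] = 2x/81
  d/dx[y^2/4] = y·y'/2
  d/dx[-1] = 0

Separating the contributions that come from x directly and those that come through y:
  without y':      2x/81
  multiplying y':  y/2

so (2x/81) + (y/2)·y' = 0, and therefore
  dy/dx = -(2x/81)/(y/2) = -4x/(81y)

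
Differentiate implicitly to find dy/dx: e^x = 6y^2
Apply d/dx to both sides, remembering that y depends on x. Each occurrence of y therefore brings in a y' = dy/dx via the chain rule.

With F(x, y) equal to the left-hand side minus the right, differentiate F term by term:
  d/dx[-6y^2] = -12y·y'
  d/dx[e^(x)] = e^(x)
Adding these up, d/dx[F] = 0 becomes
  (e^(x)) + (-12y)·y' = 0,
so isolating y',
  dy/dx = -(e^(x))/(-12y) = e^(x)/(12y)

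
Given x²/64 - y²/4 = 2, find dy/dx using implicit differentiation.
Differentiate both sides with respect to x, treating y as y(x). By the chain rule, any term containing y contributes a factor of y' = dy/dx when we differentiate it.

Move every term to one side and write the relation as F(x, y) = 0. Term by term,
  d/dx[x^2/64] = x/32
  d/dx[-y^2/4] = -y·y'/2
  d/dx[-2] = 0

The pieces without y' make up ∂F/∂x and the coefficient of y' is ∂F/∂y:
  ∂F/∂x = x/32,
  ∂F/∂y = -y/2.

Since d/dx[F] = ∂F/∂x + (∂F/∂y)·y' = 0, solve for y':
  (∂F/∂y)·y' = -∂F/∂x
  dy/dx = -(∂F/∂x)/(∂F/∂y) = -(x/32)/(-y/2) = x/(16y)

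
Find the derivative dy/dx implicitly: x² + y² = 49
Take d/dx of both sides. Since y is implicitly a function of x, the chain rule attaches a y' = dy/dx factor whenever we differentiate through y.

Set F(x, y) = (left side) − (right side), so the curve is F = 0. Differentiating each term of F:
  d/dx[x^2] = 2x
  d/dx[y^2] = 2y·y'
  d/dx[-49] = 0

Collecting, the y'-free part is the partial derivative in x and the y' coefficient is the partial derivative in y:
  ∂F/∂x = 2x
  ∂F/∂y = 2y

so d/dx[F(x, y(x))] = ∂F/∂x + (∂F/∂y)·y' = 0. Rearranging,
  dy/dx = -(∂F/∂x)/(∂F/∂y) = -(2x)/(2y) = -x/y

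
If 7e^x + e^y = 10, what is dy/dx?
Take d/dx of both sides. Since y is implicitly a function of x, the chain rule attaches a y' = dy/dx factor whenever we differentiate through y.

Set F(x, y) = (left side) − (right side), so the curve is F = 0. Differentiating each term of F:
  d/dx[7e^(x)] = 7e^(x)
  d/dx[e^(y)] = y'·e^(y)
  d/dx[-10] = 0

Collecting, the y'-free part is the partial derivative in x and the y' coefficient is the partial derivative in y:
  ∂F/∂x = 7e^(x)
  ∂F/∂y = e^(y)

so d/dx[F(x, y(x))] = ∂F/∂x + (∂F/∂y)·y' = 0. Rearranging,
  dy/dx = -(∂F/∂x)/(∂F/∂y) = -(7e^(x))/(e^(y)) = -7e^(x - y)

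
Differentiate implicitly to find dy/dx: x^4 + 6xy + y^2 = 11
Take d/dx of both sides. Since y is implicitly a function of x, the chain rule attaches a y' = dy/dx factor whenever we differentiate through y.

Set F(x, y) = (left side) − (right side), so the curve is F = 0. Differentiating each term of F:
  d/dx[x^4] = 4x^3
  d/dx[6xy] = 6x·y' + 6y
  d/dx[y^2] = 2y·y'
  d/dx[-11] = 0

Collecting, the y'-free part is the partial derivative in x and the y' coefficient is the partial derivative in y:
  ∂F/∂x = 4x^3 + 6y
  ∂F/∂y = 6x + 2y

so d/dx[F(x, y(x))] = ∂F/∂x + (∂F/∂y)·y' = 0. Rearranging,
  dy/dx = -(∂F/∂x)/(∂F/∂y) = -(4x^3 + 6y)/(6x + 2y) = (-2x^3 - 3y)/(3x + y)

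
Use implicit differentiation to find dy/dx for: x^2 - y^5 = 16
Apply d/dx to both sides, remembering that y depends on x. Each occurrence of y therefore brings in a y' = dy/dx via the chain rule.

With F(x, y) equal to the left-hand side minus the right, differentiate F term by term:
  d/dx[x^2] = 2x
  d/dx[-y^5] = -5y^4·y'
  d/dx[-16] = 0
Adding these up, d/dx[F] = 0 becomes
  (2x) + (-5y^4)·y' = 0,
so isolating y',
  dy/dx = -(2x)/(-5y^4) = 2x/(5y^4)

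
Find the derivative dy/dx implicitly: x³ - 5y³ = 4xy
Take d/dx of both sides. Since y is implicitly a function of x, the chain rule attaches a y' = dy/dx factor whenever we differentiate through y.

Set F(x, y) = (left side) − (right side), so the curve is F = 0. Differentiating each term of F:
  d/dx[x^3] = 3x^2
  d/dx[-4xy] = -4x·y' - 4y
  d/dx[-5y^3] = -15y^2·y'

Collecting, the y'-free part is the partial derivative in x and the y' coefficient is the partial derivative in y:
  ∂F/∂x = 3x^2 - 4y
  ∂F/∂y = -4x - 15y^2

so d/dx[F(x, y(x))] = ∂F/∂x + (∂F/∂y)·y' = 0. Rearranging,
  dy/dx = -(∂F/∂x)/(∂F/∂y) = -(3x^2 - 4y)/(-4x - 15y^2) = (3x^2 - 4y)/(4x + 15y^2)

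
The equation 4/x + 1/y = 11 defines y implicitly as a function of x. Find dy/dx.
Differentiate the relation implicitly: treat y = y(x) and apply the chain rule, so every y-derivative picks up a y' = dy/dx factor.

With everything moved to the left-hand side, differentiate term by term:
  d/dx[1/y] = -y'/y^2
  d/dx[4/x] = -4/x^2
  d/dx[-11] = 0

Separating the contributions that come from x directly and those that come through y:
  without y':      -4/x^2
  multiplying y':  -1/y^2

so (-4/x^2) + (-1/y^2)·y' = 0, and therefore
  dy/dx = -(-4/x^2)/(-1/y^2) = -4y^2/x^2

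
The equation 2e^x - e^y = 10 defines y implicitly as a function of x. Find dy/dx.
Take d/dx of both sides. Since y is implicitly a function of x, the chain rule attaches a y' = dy/dx factor whenever we differentiate through y.

Set F(x, y) = (left side) − (right side), so the curve is F = 0. Differentiating each term of F:
  d/dx[2e^(x)] = 2e^(x)
  d/dx[-e^(y)] = -y'·e^(y)
  d/dx[-10] = 0

Collecting, the y'-free part is the partial derivative in x and the y' coefficient is the partial derivative in y:
  ∂F/∂x = 2e^(x)
  ∂F/∂y = -e^(y)

so d/dx[F(x, y(x))] = ∂F/∂x + (∂F/∂y)·y' = 0. Rearranging,
  dy/dx = -(∂F/∂x)/(∂F/∂y) = -(2e^(x))/(-e^(y)) = 2e^(x - y)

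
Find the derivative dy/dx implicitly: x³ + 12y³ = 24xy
Differentiate the relation implicitly: treat y = y(x) and apply the chain rule, so every y-derivative picks up a y' = dy/dx factor.

With everything moved to the left-hand side, differentiate term by term:
  d/dx[x^3] = 3x^2
  d/dx[-24xy] = -24x·y' - 24y
  d/dx[12y^3] = 36y^2·y'

Separating the contributions that come from x directly and those that come through y:
  without y':      3x^2 - 24y
  multiplying y':  -24x + 36y^2

so (3x^2 - 24y) + (-24x + 36y^2)·y' = 0, and therefore
  dy/dx = -(3x^2 - 24y)/(-24x + 36y^2) = (x^2 - 8y)/(4(2x - 3y^2))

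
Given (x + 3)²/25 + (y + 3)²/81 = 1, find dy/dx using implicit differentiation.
Take d/dx of both sides. Since y is implicitly a function of x, the chain rule attaches a y' = dy/dx factor whenever we differentiate through y.

Set F(x, y) = (left side) − (right side), so the curve is F = 0. Differentiating each term of F:
  d/dx[(x + 3)^2/25] = 2x/25 + 6/25
  d/dx[(y + 3)^2/81] = 2·y'(y + 3)/81
  d/dx[-1] = 0

Collecting, the y'-free part is the partial derivative in x and the y' coefficient is the partial derivative in y:
  ∂F/∂x = 2x/25 + 6/25
  ∂F/∂y = 2y/81 + 2/27

so d/dx[F(x, y(x))] = ∂F/∂x + (∂F/∂y)·y' = 0. Rearranging,
  dy/dx = -(∂F/∂x)/(∂F/∂y) = -(2x/25 + 6/25)/(2y/81 + 2/27)
        = -(2(x + 3)/25)/(2(y + 3)/81) = 81(-x - 3)/(25(y + 3))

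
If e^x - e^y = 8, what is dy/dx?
Differentiate the relation implicitly: treat y = y(x) and apply the chain rule, so every y-derivative picks up a y' = dy/dx factor.

With everything moved to the left-hand side, differentiate term by term:
  d/dx[e^(x)] = e^(x)
  d/dx[-e^(y)] = -y'·e^(y)
  d/dx[-8] = 0

Separating the contributions that come from x directly and those that come through y:
  without y':      e^(x)
  multiplying y':  -e^(y)

so (e^(x)) + (-e^(y))·y' = 0, and therefore
  dy/dx = -(e^(x))/(-e^(y)) = e^(x - y)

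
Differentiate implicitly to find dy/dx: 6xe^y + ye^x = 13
Differentiate the relation implicitly: treat y = y(x) and apply the chain rule, so every y-derivative picks up a y' = dy/dx factor.

With everything moved to the left-hand side, differentiate term by term:
  d/dx[6x·e^(y)] = 6x·y'·e^(y) + 6e^(y)
  d/dx[y·e^(x)] = y·e^(x) + y'·e^(x)
  d/dx[-13] = 0

Separating the contributions that come from x directly and those that come through y:
  without y':      y·e^(x) + 6e^(y)
  multiplying y':  6x·e^(y) + e^(x)

so (y·e^(x) + 6e^(y)) + (6x·e^(y) + e^(x))·y' = 0, and therefore
  dy/dx = -(y·e^(x) + 6e^(y))/(6x·e^(y) + e^(x)) = (-y·e^(x) - 6e^(y))/(6x·e^(y) + e^(x))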